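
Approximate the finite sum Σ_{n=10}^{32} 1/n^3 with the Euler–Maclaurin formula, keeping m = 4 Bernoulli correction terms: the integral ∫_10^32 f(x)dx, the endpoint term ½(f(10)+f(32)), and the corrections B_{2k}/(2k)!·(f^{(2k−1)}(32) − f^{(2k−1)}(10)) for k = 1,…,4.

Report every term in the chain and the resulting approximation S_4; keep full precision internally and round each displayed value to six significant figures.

∫_10^32 1/x^3 dx evaluates to 0.00451172.
½[f(10) + f(32)] = ½[0.00100000 + 3.05176e-05] = 0.000515259.
Running total after boundary: 0.00502698.
k=1: B_{2}/(2)! × [f^{(1)}(32) − f^{(1)}(10)] = 1/12 × (-2.86102e-06 − (-0.000300000)) = 2.47616e-05.
Running total after k=1: 0.00505174.
k=2: B_{4}/(4)! × [f^{(3)}(32) − f^{(3)}(10)] = −1/720 × (-5.58794e-08 − (-6.00000e-05)) = -8.32557e-08.
Running total after k=2: 0.00505166.
k=3: B_{6}/(6)! × [f^{(5)}(32) − f^{(5)}(10)] = 1/30240 × (-2.29193e-09 − (-2.52000e-05)) = 8.33258e-10.
Running total after k=3: 0.00505166.
k=4: B_{8}/(8)! × [f^{(7)}(32) − f^{(7)}(10)] = −1/1209600 × (-1.61151e-10 − (-1.81440e-05)) = -1.49999e-11.

S_4 ≈ 0.00505166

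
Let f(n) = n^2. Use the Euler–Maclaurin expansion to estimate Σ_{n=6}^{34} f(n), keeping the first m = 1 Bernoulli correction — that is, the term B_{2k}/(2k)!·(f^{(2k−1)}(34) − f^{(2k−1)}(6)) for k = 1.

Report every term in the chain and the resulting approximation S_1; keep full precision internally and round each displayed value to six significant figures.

S_1 ≈ 13630.0

Integral: ∫_6^34 x^2 dx = 13029.3.
Boundary: ½(f(6) + f(34)) = ½(36.0000 + 1156.00) = 596.000.
Running total after boundary: 13625.3.
Order-1 term: 1/12 · (68.0000 − 12.0000) = 4.66667.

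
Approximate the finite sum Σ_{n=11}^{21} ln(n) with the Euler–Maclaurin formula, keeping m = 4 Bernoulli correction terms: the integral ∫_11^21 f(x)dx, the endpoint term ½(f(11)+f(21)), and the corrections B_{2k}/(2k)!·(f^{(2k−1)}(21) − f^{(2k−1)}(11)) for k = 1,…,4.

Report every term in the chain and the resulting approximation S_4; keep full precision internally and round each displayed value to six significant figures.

∫_11^21 ln(x) dx evaluates to 27.5581.
Boundary: ½(f(11) + f(21)) = ½(2.39790 + 3.04452) = 2.72121.
So far: 30.2793.
Order-1 term: 1/12 · (0.0476190 − 0.0909091) = -0.00360750.
After k=1: 30.2757.
Order-2 term: −1/720 · (0.000215959 − 0.00150263) = 1.78704e-06.
After k=2: 30.2757.
Order-3 term: 1/30240 · (5.87645e-06 − 0.000149021) = -4.73362e-09.
After k=3: 30.2757.
Order-4 term: −1/1209600 · (3.99758e-07 − 3.69474e-05) = 3.02146e-11.

S_4 ≈ 30.2757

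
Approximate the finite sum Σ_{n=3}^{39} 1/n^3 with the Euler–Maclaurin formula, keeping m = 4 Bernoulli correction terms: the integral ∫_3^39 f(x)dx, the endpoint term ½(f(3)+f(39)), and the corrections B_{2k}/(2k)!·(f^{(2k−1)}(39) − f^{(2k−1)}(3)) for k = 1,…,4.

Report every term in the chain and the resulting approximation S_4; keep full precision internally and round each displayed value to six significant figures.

Integral: ∫_3^39 1/x^3 dx = 0.0552268.
Endpoint term: (f(3) + f(39))/2 = (0.0370370 + 1.68580e-05)/2 = 0.0185269.
Running total after boundary: 0.0737538.
Order-1 term: 1/12 · (-1.29677e-06 − (-0.0370370)) = 0.00308631.
After k=1: 0.0768401.
Order-2 term: −1/720 · (-1.70515e-08 − (-0.0823045)) = -0.000114312.
After k=2: 0.0767258.
Order-3 term: 1/30240 · (-4.70851e-10 − (-0.384088)) = 1.27013e-05.
After k=3: 0.0767385.
Order-4 term: −1/1209600 · (-2.22888e-11 − (-3.07270)) = -2.54026e-06.

S_4 ≈ 0.0767359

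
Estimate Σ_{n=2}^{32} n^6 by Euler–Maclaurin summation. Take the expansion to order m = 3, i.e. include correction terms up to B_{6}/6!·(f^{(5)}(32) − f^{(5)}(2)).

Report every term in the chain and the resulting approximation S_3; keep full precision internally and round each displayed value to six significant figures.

Integral: ∫_2^32 x^6 dx = 4.90853e+09.
½[f(2) + f(32)] = ½[64.0000 + 1.07374e+09] = 5.36871e+08.
So far: 5.44540e+09.
k=1: B_{2}/(2)! × [f^{(1)}(32) − f^{(1)}(2)] = 1/12 × (2.01327e+08 − 192.000) = 1.67772e+07.
After k=1: 5.46218e+09.
k=2: B_{4}/(4)! × [f^{(3)}(32) − f^{(3)}(2)] = −1/720 × (3.93216e+06 − 960.000) = -5460.00.
After k=2: 5.46218e+09.
k=3: B_{6}/(6)! × [f^{(5)}(32) − f^{(5)}(2)] = 1/30240 × (23040.0 − 1440.00) = 0.714286.

S_3 ≈ 5.46218e+09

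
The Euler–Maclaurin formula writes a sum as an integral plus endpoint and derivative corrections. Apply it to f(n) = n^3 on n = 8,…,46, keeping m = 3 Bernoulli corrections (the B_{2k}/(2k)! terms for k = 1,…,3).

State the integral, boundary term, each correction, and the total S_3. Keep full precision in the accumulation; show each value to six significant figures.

S_3 ≈ 1.16778e+06

Integral: ∫_8^46 x^3 dx = 1.11834e+06.
½[f(8) + f(46)] = ½[512.000 + 97336.0] = 48924.0.
Running total after boundary: 1.16726e+06.
k=1: B_{2}/(2)! × [f^{(1)}(46) − f^{(1)}(8)] = 1/12 × (6348.00 − 192.000) = 513.000.
Partial sum through k=1: 1.16778e+06.
k=2: B_{4}/(4)! × [f^{(3)}(46) − f^{(3)}(8)] = −1/720 × (6.00000 − 6.00000) = 0.00000.
Partial sum through k=2: 1.16778e+06.
k=3: B_{6}/(6)! × [f^{(5)}(46) − f^{(5)}(8)] = 1/30240 × (0.00000 − 0.00000) = 0.00000.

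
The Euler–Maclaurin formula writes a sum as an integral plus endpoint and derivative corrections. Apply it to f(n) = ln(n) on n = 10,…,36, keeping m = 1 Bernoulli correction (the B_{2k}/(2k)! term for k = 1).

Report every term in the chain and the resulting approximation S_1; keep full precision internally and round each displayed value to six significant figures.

S_1 ≈ 82.9179

The integral term ∫_10^36 ln(x) dx = 79.9808.
Boundary: ½(f(10) + f(36)) = ½(2.30259 + 3.58352) = 2.94305.
Integral + boundary = 82.9239.
Order-1 term: 1/12 · (0.0277778 − 0.100000) = -0.00601852.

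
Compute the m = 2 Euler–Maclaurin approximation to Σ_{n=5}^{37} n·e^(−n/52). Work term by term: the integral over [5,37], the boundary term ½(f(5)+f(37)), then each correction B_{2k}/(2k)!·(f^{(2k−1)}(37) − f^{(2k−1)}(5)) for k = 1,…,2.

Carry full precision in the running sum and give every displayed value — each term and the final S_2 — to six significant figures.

The integral term ∫_5^37 x·e^(−x/52) dx = 420.442.
Boundary: ½(f(5) + f(37)) = ½(4.54162 + 18.1629) = 11.3522.
So far: 431.794.
Correction k=1: B_{2}/2! · (f^{(1)}(37) − f^{(1)}(5)) = 1/12 · (0.141602 − 0.820985) = -0.0566152.
Partial sum through k=1: 431.737.
Correction k=2: B_{4}/4! · (f^{(3)}(37) − f^{(3)}(5)) = −1/720 · (0.000415451 − 0.000975456) = 7.77785e-07.

S_2 ≈ 431.737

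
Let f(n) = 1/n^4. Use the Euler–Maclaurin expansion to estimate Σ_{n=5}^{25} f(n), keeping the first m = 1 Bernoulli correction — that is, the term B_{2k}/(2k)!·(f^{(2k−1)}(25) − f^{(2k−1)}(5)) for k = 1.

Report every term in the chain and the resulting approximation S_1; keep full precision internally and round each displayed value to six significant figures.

Integral: ∫_5^25 1/x^4 dx = 0.00264533.
½[f(5) + f(25)] = ½[0.00160000 + 2.56000e-06] = 0.000801280.
Integral + boundary = 0.00344661.
Order-1 term: 1/12 · (-4.09600e-07 − (-0.00128000)) = 0.000106633.

S_1 ≈ 0.00355325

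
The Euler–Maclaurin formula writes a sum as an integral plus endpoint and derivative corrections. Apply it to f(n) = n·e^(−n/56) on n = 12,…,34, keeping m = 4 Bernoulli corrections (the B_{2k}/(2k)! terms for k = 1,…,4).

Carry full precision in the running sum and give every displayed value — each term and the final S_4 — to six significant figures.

Integral: ∫_12^34 x·e^(−x/56) dx = 327.181.
½[f(12) + f(34)] = ½[9.68541 + 18.5268] = 14.1061.
Running total after boundary: 341.287.
Correction k=1: B_{2}/2! · (f^{(1)}(34) − f^{(1)}(12)) = 1/12 · (0.214070 − 0.634164) = -0.0350078.
After k=1: 341.252.
Correction k=2: B_{4}/4! · (f^{(3)}(34) − f^{(3)}(12)) = −1/720 · (0.000415778 − 0.000716964) = 4.18313e-07.
After k=2: 341.252.
Correction k=3: B_{6}/6! · (f^{(5)}(34) − f^{(5)}(12)) = 1/30240 · (2.43398e-07 − 3.92764e-07) = -4.93936e-12.
After k=3: 341.252.
Correction k=4: B_{8}/8! · (f^{(7)}(34) − f^{(7)}(12)) = −1/1209600 · (1.12950e-10 − 1.77584e-10) = 5.34340e-17.

S_4 ≈ 341.252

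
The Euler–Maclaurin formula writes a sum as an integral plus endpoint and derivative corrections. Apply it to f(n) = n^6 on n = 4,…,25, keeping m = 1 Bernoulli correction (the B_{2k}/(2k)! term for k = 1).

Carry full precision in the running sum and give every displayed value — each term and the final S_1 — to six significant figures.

∫_4^25 x^6 dx evaluates to 8.71928e+08.
Endpoint term: (f(4) + f(25))/2 = (4096.00 + 2.44141e+08)/2 = 1.22072e+08.
Running total after boundary: 9.94001e+08.
Correction k=1: B_{2}/2! · (f^{(1)}(25) − f^{(1)}(4)) = 1/12 · (5.85938e+07 − 6144.00) = 4.88230e+06.

S_1 ≈ 9.98883e+08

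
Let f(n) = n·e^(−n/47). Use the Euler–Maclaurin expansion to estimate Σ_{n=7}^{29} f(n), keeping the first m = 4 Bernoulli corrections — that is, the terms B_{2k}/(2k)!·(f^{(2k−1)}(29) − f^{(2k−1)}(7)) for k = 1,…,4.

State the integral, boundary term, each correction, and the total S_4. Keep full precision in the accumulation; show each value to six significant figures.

S_4 ≈ 270.327

∫_7^29 x·e^(−x/47) dx evaluates to 259.532.
½[f(7) + f(29)] = ½[6.03137 + 15.6469] = 10.8391.
Integral + boundary = 270.371.
Correction k=1: B_{2}/2! · (f^{(1)}(29) − f^{(1)}(7)) = 1/12 · (0.206636 − 0.733297) = -0.0438884.
Partial sum through k=1: 270.327.
Correction k=2: B_{4}/4! · (f^{(3)}(29) − f^{(3)}(7)) = −1/720 · (0.000582044 − 0.00111206) = 7.36137e-07.
Partial sum through k=2: 270.327.
Correction k=3: B_{6}/6! · (f^{(5)}(29) − f^{(5)}(7)) = 1/30240 · (4.84629e-07 − 8.56571e-07) = -1.22997e-11.
Partial sum through k=3: 270.327.
Correction k=4: B_{8}/8! · (f^{(7)}(29) − f^{(7)}(7)) = −1/1209600 · (3.19497e-10 − 5.47632e-10) = 1.88603e-16.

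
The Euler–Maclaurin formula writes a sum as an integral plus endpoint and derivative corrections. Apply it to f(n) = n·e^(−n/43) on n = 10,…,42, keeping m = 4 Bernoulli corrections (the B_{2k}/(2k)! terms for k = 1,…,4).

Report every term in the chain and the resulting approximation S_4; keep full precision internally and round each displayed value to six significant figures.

The integral term ∫_10^42 x·e^(−x/43) dx = 429.880.
Endpoint term: (f(10) + f(42))/2 = (7.92504 + 15.8145)/2 = 11.8698.
So far: 441.750.
Order-1 term: 1/12 · (0.00875663 − 0.608200) = -0.0499537.
Running total after k=1: 441.700.
Order-2 term: −1/720 · (0.000412021 − 0.00118616) = 1.07519e-06.
Running total after k=2: 441.700.
Order-3 term: 1/30240 · (4.43108e-07 − 1.10513e-06) = -2.18922e-11.
Running total after k=3: 441.700.
Order-4 term: −1/1209600 · (3.58778e-10 − 8.48428e-10) = 4.04803e-16.

S_4 ≈ 441.700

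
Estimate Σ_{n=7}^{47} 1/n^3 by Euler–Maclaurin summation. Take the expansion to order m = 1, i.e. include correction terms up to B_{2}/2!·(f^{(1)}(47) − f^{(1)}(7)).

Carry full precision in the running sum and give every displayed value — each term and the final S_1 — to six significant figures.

S_1 ≈ 0.0115443

The integral term ∫_7^47 1/x^3 dx = 0.00997773.
Boundary: ½(f(7) + f(47)) = ½(0.00291545 + 9.63178e-06) = 0.00146254.
Running total after boundary: 0.0114403.
k=1: B_{2}/(2)! × [f^{(1)}(47) − f^{(1)}(7)] = 1/12 × (-6.14794e-07 − (-0.00124948)) = 0.000104072.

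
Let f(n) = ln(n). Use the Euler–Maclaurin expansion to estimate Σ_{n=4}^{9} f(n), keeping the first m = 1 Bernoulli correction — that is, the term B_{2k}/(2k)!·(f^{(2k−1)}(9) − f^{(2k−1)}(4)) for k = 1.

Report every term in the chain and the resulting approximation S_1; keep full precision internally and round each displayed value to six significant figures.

S_1 ≈ 11.0100

Integral: ∫_4^9 ln(x) dx = 9.22984.
½[f(4) + f(9)] = ½[1.38629 + 2.19722] = 1.79176.
So far: 11.0216.
Correction k=1: B_{2}/2! · (f^{(1)}(9) − f^{(1)}(4)) = 1/12 · (0.111111 − 0.250000) = -0.0115741.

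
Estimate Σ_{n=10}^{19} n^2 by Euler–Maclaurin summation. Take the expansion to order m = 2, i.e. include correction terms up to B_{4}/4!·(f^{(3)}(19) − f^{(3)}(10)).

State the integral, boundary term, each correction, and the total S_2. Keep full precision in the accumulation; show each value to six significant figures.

The integral term ∫_10^19 x^2 dx = 1953.00.
½[f(10) + f(19)] = ½[100.000 + 361.000] = 230.500.
So far: 2183.50.
Order-1 term: 1/12 · (38.0000 − 20.0000) = 1.50000.
Partial sum through k=1: 2185.00.
Order-2 term: −1/720 · (0.00000 − 0.00000) = 0.00000.

S_2 ≈ 2185.00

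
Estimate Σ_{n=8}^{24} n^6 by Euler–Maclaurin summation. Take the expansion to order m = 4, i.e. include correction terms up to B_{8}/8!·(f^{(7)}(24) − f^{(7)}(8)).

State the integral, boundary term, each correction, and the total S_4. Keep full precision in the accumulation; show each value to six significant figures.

S_4 ≈ 7.54556e+08

∫_8^24 x^6 dx evaluates to 6.54911e+08.
Boundary: ½(f(8) + f(24)) = ½(262144 + 1.91103e+08) = 9.56826e+07.
Integral + boundary = 7.50593e+08.
k=1: B_{2}/(2)! × [f^{(1)}(24) − f^{(1)}(8)] = 1/12 × (4.77757e+07 − 196608) = 3.96493e+06.
After k=1: 7.54558e+08.
k=2: B_{4}/(4)! × [f^{(3)}(24) − f^{(3)}(8)] = −1/720 × (1.65888e+06 − 61440.0) = -2218.67.
After k=2: 7.54556e+08.
k=3: B_{6}/(6)! × [f^{(5)}(24) − f^{(5)}(8)] = 1/30240 × (17280.0 − 5760.00) = 0.380952.
After k=3: 7.54556e+08.
k=4: B_{8}/(8)! × [f^{(7)}(24) − f^{(7)}(8)] = −1/1209600 × (0.00000 − 0.00000) = 0.00000.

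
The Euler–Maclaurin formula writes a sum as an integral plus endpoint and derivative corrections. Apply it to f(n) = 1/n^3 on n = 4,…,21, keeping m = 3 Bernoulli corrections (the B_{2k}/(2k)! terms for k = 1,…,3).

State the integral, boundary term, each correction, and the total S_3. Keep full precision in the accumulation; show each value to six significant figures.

S_3 ≈ 0.0389389

Integral: ∫_4^21 1/x^3 dx = 0.0301162.
½[f(4) + f(21)] = ½[0.0156250 + 0.000107980] = 0.00786649.
Integral + boundary = 0.0379827.
Order-1 term: 1/12 · (-1.54257e-05 − (-0.0117188)) = 0.000975277.
Running total after k=1: 0.0389580.
Order-2 term: −1/720 · (-6.99577e-07 − (-0.0146484)) = -2.03441e-05.
Running total after k=2: 0.0389376.
Order-3 term: 1/30240 · (-6.66264e-08 − (-0.0384521)) = 1.27156e-06.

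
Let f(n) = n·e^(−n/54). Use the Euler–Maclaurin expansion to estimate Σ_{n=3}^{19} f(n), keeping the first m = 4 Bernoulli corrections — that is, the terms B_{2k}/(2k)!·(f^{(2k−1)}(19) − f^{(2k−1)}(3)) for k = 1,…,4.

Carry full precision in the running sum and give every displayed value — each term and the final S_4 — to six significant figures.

Integral: ∫_3^19 x·e^(−x/54) dx = 138.922.
Endpoint term: (f(3) + f(19))/2 = (2.83788 + 13.3643)/2 = 8.10109.
Running total after boundary: 147.023.
Correction k=1: B_{2}/2! · (f^{(1)}(19) − f^{(1)}(3)) = 1/12 · (0.455897 − 0.893406) = -0.0364591.
After k=1: 146.987.
Correction k=2: B_{4}/4! · (f^{(3)}(19) − f^{(3)}(3)) = −1/720 · (0.000638774 − 0.000955187) = 4.39462e-07.
After k=2: 146.987.
Correction k=3: B_{6}/6! · (f^{(5)}(19) − f^{(5)}(3)) = 1/30240 · (3.84501e-07 − 5.50066e-07) = -5.47504e-12.
After k=3: 146.987.
Correction k=4: B_{8}/8! · (f^{(7)}(19) − f^{(7)}(3)) = −1/1209600 · (1.88595e-10 − 2.64940e-10) = 6.31156e-17.

S_4 ≈ 146.987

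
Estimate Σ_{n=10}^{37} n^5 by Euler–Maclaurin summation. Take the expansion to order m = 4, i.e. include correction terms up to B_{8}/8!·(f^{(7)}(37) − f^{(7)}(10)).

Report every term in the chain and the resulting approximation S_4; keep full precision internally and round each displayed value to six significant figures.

S_4 ≈ 4.62953e+08

Integral: ∫_10^37 x^5 dx = 4.27454e+08.
½[f(10) + f(37)] = ½[100000 + 6.93440e+07] = 3.47220e+07.
Running total after boundary: 4.62176e+08.
Order-1 term: 1/12 · (9.37080e+06 − 50000.0) = 776734.
Partial sum through k=1: 4.62953e+08.
Order-2 term: −1/720 · (82140.0 − 6000.00) = -105.750.
Partial sum through k=2: 4.62953e+08.
Order-3 term: 1/30240 · (120.000 − 120.000) = 0.00000.
Partial sum through k=3: 4.62953e+08.
Order-4 term: −1/1209600 · (0.00000 − 0.00000) = 0.00000.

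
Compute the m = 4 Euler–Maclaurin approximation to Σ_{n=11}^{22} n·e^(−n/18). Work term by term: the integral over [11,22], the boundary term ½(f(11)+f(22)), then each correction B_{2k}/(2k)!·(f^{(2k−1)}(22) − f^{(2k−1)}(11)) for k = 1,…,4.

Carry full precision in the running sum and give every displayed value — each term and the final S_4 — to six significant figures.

S_4 ≈ 77.4227

∫_11^22 x·e^(−x/18) dx evaluates to 71.2203.
Endpoint term: (f(11) + f(22))/2 = (5.97022 + 6.48065)/2 = 6.22543.
So far: 77.4457.
k=1: B_{2}/(2)! × [f^{(1)}(22) − f^{(1)}(11)] = 1/12 × (-0.0654611 − 0.211068) = -0.0230441.
Running total after k=1: 77.4227.
k=2: B_{4}/(4)! × [f^{(3)}(22) − f^{(3)}(11)] = −1/720 × (0.00161632 − 0.00400174) = 3.31308e-06.
Running total after k=2: 77.4227.
k=3: B_{6}/(6)! × [f^{(5)}(22) − f^{(5)}(11)] = 1/30240 × (1.06009e-05 − 2.26915e-05) = -3.99821e-10.
Running total after k=3: 77.4227.
k=4: B_{8}/(8)! × [f^{(7)}(22) − f^{(7)}(11)] = −1/1209600 × (5.00405e-08 − 1.01950e-07) = 4.29148e-14.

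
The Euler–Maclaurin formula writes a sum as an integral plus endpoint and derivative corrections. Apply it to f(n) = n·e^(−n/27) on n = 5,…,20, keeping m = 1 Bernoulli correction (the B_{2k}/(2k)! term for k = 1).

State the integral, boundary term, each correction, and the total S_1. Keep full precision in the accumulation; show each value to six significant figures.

∫_5^20 x·e^(−x/27) dx evaluates to 112.932.
Endpoint term: (f(5) + f(20))/2 = (4.15475 + 9.53521)/2 = 6.84498.
Integral + boundary = 119.777.
Order-1 term: 1/12 · (0.123605 − 0.677071) = -0.0461222.

S_1 ≈ 119.731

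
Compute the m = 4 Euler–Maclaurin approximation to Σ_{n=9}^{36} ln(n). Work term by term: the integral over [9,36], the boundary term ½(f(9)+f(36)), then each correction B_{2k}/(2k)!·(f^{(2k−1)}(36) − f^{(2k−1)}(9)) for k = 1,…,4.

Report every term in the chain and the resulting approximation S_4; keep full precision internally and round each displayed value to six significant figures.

∫_9^36 ln(x) dx evaluates to 82.2317.
Boundary: ½(f(9) + f(36)) = ½(2.19722 + 3.58352) = 2.89037.
Running total after boundary: 85.1220.
Order-1 term: 1/12 · (0.0277778 − 0.111111) = -0.00694444.
Running total after k=1: 85.1151.
Order-2 term: −1/720 · (4.28669e-05 − 0.00274348) = 3.75086e-06.
Running total after k=2: 85.1151.
Order-3 term: 1/30240 · (3.96916e-07 − 0.000406442) = -1.34274e-08.
Running total after k=3: 85.1151.
Order-4 term: −1/1209600 · (9.18787e-09 − 0.000150534) = 1.24442e-10.

S_4 ≈ 85.1151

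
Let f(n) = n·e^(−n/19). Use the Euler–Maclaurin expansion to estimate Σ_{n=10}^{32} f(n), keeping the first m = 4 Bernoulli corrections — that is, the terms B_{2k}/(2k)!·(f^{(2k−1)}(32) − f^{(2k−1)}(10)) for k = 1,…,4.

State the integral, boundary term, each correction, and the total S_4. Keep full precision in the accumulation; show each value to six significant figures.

Integral: ∫_10^32 x·e^(−x/19) dx = 145.681.
Endpoint term: (f(10) + f(32))/2 = (5.90778 + 5.93891)/2 = 5.92334.
Integral + boundary = 151.604.
Order-1 term: 1/12 · (-0.126983 − 0.279842) = -0.0339021.
Partial sum through k=1: 151.570.
Order-2 term: −1/720 · (0.000676450 − 0.00404819) = 4.68297e-06.
Partial sum through k=2: 151.570.
Order-3 term: 1/30240 · (4.72204e-06 − 2.02803e-05) = -5.14494e-10.
Partial sum through k=3: 151.570.
Order-4 term: −1/1209600 · (2.09702e-08 − 8.12931e-08) = 4.98701e-14.

S_4 ≈ 151.570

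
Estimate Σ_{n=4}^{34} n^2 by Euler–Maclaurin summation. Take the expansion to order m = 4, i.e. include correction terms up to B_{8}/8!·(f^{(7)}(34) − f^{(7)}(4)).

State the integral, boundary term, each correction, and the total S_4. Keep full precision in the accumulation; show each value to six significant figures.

S_4 ≈ 13671.0

∫_4^34 x^2 dx evaluates to 13080.0.
½[f(4) + f(34)] = ½[16.0000 + 1156.00] = 586.000.
Running total after boundary: 13666.0.
Correction k=1: B_{2}/2! · (f^{(1)}(34) − f^{(1)}(4)) = 1/12 · (68.0000 − 8.00000) = 5.00000.
After k=1: 13671.0.
Correction k=2: B_{4}/4! · (f^{(3)}(34) − f^{(3)}(4)) = −1/720 · (0.00000 − 0.00000) = 0.00000.
After k=2: 13671.0.
Correction k=3: B_{6}/6! · (f^{(5)}(34) − f^{(5)}(4)) = 1/30240 · (0.00000 − 0.00000) = 0.00000.
After k=3: 13671.0.
Correction k=4: B_{8}/8! · (f^{(7)}(34) − f^{(7)}(4)) = −1/1209600 · (0.00000 − 0.00000) = 0.00000.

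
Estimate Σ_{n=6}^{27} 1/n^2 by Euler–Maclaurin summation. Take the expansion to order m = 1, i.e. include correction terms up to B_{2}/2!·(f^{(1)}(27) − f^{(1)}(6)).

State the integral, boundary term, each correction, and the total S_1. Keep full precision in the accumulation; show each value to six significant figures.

S_1 ≈ 0.144968

Integral: ∫_6^27 1/x^2 dx = 0.129630.
½[f(6) + f(27)] = ½[0.0277778 + 0.00137174] = 0.0145748.
Integral + boundary = 0.144204.
Correction k=1: B_{2}/2! · (f^{(1)}(27) − f^{(1)}(6)) = 1/12 · (-0.000101611 − (-0.00925926)) = 0.000763137.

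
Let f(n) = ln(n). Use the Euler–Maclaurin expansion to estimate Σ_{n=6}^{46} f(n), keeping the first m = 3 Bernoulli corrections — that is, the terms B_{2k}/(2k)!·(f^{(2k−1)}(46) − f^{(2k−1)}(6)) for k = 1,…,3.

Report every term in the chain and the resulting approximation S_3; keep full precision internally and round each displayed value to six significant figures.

Integral: ∫_6^46 ln(x) dx = 125.367.
Endpoint term: (f(6) + f(46))/2 = (1.79176 + 3.82864)/2 = 2.81020.
Running total after boundary: 128.177.
Order-1 term: 1/12 · (0.0217391 − 0.166667) = -0.0120773.
Running total after k=1: 128.165.
Order-2 term: −1/720 · (2.05474e-05 − 0.00925926) = 1.28315e-05.
Running total after k=2: 128.165.
Order-3 term: 1/30240 · (1.16526e-07 − 0.00308642) = -1.02060e-07.

S_3 ≈ 128.165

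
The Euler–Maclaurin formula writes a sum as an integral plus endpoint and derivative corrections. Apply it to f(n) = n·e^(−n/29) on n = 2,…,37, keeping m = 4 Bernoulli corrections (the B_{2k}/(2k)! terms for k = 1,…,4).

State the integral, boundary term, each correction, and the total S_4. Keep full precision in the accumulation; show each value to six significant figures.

The integral term ∫_2^37 x·e^(−x/29) dx = 304.720.
½[f(2) + f(37)] = ½[1.86672 + 10.3300] = 6.09838.
So far: 310.818.
Order-1 term: 1/12 · (-0.0770180 − 0.868989) = -0.0788339.
Running total after k=1: 310.739.
Order-2 term: −1/720 · (0.000572369 − 0.00325292) = 3.72299e-06.
Running total after k=2: 310.739.
Order-3 term: 1/30240 · (1.47006e-06 − 6.50721e-06) = -1.66572e-10.
Running total after k=3: 310.739.
Order-4 term: −1/1209600 · (2.68672e-09 − 1.08757e-08) = 6.77002e-15.

S_4 ≈ 310.739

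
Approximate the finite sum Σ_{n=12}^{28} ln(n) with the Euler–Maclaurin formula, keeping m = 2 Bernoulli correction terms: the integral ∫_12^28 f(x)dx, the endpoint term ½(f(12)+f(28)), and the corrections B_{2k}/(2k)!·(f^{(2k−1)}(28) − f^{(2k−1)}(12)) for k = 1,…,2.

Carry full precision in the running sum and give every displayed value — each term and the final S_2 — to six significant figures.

∫_12^28 ln(x) dx evaluates to 47.4828.
Endpoint term: (f(12) + f(28))/2 = (2.48491 + 3.33220)/2 = 2.90856.
So far: 50.3914.
Order-1 term: 1/12 · (0.0357143 − 0.0833333) = -0.00396825.
After k=1: 50.3874.
Order-2 term: −1/720 · (9.11079e-05 − 0.00115741) = 1.48097e-06.

S_2 ≈ 50.3874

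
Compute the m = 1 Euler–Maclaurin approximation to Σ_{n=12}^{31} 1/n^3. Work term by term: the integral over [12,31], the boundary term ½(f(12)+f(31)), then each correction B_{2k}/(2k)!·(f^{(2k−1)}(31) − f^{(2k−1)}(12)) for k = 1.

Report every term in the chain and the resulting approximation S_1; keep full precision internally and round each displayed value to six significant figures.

Integral: ∫_12^31 1/x^3 dx = 0.00295193.
Endpoint term: (f(12) + f(31))/2 = (0.000578704 + 3.35672e-05)/2 = 0.000306135.
So far: 0.00325807.
Correction k=1: B_{2}/2! · (f^{(1)}(31) − f^{(1)}(12)) = 1/12 · (-3.24844e-06 − (-0.000144676)) = 1.17856e-05.

S_1 ≈ 0.00326985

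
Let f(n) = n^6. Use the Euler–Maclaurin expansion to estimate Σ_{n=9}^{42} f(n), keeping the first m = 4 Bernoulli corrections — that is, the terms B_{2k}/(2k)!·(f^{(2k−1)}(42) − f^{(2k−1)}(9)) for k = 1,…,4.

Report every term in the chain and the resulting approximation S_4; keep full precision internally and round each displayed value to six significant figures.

Integral: ∫_9^42 x^6 dx = 3.29335e+10.
Boundary: ½(f(9) + f(42)) = ½(531441 + 5.48903e+09) = 2.74478e+09.
Integral + boundary = 3.56783e+10.
k=1: B_{2}/(2)! × [f^{(1)}(42) − f^{(1)}(9)] = 1/12 × (7.84147e+08 − 354294) = 6.53161e+07.
After k=1: 3.57436e+10.
k=2: B_{4}/(4)! × [f^{(3)}(42) − f^{(3)}(9)] = −1/720 × (8.89056e+06 − 87480.0) = -12226.5.
After k=2: 3.57436e+10.
k=3: B_{6}/(6)! × [f^{(5)}(42) − f^{(5)}(9)] = 1/30240 × (30240.0 − 6480.00) = 0.785714.
After k=3: 3.57436e+10.
k=4: B_{8}/(8)! × [f^{(7)}(42) − f^{(7)}(9)] = −1/1209600 × (0.00000 − 0.00000) = 0.00000.

S_4 ≈ 3.57436e+10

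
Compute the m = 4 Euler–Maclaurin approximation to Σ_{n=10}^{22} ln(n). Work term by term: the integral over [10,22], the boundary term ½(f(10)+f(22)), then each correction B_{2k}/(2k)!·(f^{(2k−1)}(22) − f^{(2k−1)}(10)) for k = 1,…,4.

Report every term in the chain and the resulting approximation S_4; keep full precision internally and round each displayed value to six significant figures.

The integral term ∫_10^22 ln(x) dx = 32.9771.
Boundary: ½(f(10) + f(22)) = ½(2.30259 + 3.09104) = 2.69681.
Integral + boundary = 35.6739.
Order-1 term: 1/12 · (0.0454545 − 0.100000) = -0.00454545.
Partial sum through k=1: 35.6694.
Order-2 term: −1/720 · (0.000187829 − 0.00200000) = 2.51690e-06.
Partial sum through k=2: 35.6694.
Order-3 term: 1/30240 · (4.65691e-06 − 0.000240000) = -7.78251e-09.
Partial sum through k=3: 35.6694.
Order-4 term: −1/1209600 · (2.88651e-07 − 7.20000e-05) = 5.92852e-11.

S_4 ≈ 35.6694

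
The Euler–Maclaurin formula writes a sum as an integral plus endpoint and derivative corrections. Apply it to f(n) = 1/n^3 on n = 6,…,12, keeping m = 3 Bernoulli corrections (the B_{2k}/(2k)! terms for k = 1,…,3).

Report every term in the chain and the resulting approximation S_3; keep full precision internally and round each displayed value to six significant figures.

∫_6^12 1/x^3 dx evaluates to 0.0104167.
Endpoint term: (f(6) + f(12))/2 = (0.00462963 + 0.000578704)/2 = 0.00260417.
Integral + boundary = 0.0130208.
Correction k=1: B_{2}/2! · (f^{(1)}(12) − f^{(1)}(6)) = 1/12 · (-0.000144676 − (-0.00231481)) = 0.000180845.
Running total after k=1: 0.0132017.
Correction k=2: B_{4}/4! · (f^{(3)}(12) − f^{(3)}(6)) = −1/720 · (-2.00939e-05 − (-0.00128601)) = -1.75821e-06.
Running total after k=2: 0.0131999.
Correction k=3: B_{6}/6! · (f^{(5)}(12) − f^{(5)}(6)) = 1/30240 · (-5.86071e-06 − (-0.00150034)) = 4.94207e-08.

S_3 ≈ 0.0132000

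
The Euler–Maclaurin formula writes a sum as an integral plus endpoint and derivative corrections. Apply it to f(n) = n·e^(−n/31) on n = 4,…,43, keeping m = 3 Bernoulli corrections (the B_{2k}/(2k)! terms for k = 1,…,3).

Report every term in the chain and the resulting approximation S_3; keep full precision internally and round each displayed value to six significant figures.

S_3 ≈ 387.673

The integral term ∫_4^43 x·e^(−x/31) dx = 380.616.
Boundary: ½(f(4) + f(43)) = ½(3.51578 + 10.7414) = 7.12858.
Integral + boundary = 387.745.
Correction k=1: B_{2}/2! · (f^{(1)}(43) − f^{(1)}(4)) = 1/12 · (-0.0966966 − 0.765533) = -0.0718525.
Running total after k=1: 387.673.
Correction k=2: B_{4}/4! · (f^{(3)}(43) − f^{(3)}(4)) = −1/720 · (0.000419253 − 0.00262583) = 3.06469e-06.
Running total after k=2: 387.673.
Correction k=3: B_{6}/6! · (f^{(5)}(43) − f^{(5)}(4)) = 1/30240 · (9.77240e-07 − 4.63586e-06) = -1.20986e-10.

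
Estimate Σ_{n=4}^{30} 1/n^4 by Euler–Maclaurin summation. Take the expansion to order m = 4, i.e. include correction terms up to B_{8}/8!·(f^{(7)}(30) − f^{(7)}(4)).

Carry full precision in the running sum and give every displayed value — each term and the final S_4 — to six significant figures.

S_4 ≈ 0.00746579

∫_4^30 1/x^4 dx evaluates to 0.00519599.
Endpoint term: (f(4) + f(30))/2 = (0.00390625 + 1.23457e-06)/2 = 0.00195374.
Integral + boundary = 0.00714973.
k=1: B_{2}/(2)! × [f^{(1)}(30) − f^{(1)}(4)] = 1/12 × (-1.64609e-07 − (-0.00390625)) = 0.000325507.
Partial sum through k=1: 0.00747524.
k=2: B_{4}/(4)! × [f^{(3)}(30) − f^{(3)}(4)] = −1/720 × (-5.48697e-09 − (-0.00732422)) = -1.01725e-05.
Partial sum through k=2: 0.00746506.
k=3: B_{6}/(6)! × [f^{(5)}(30) − f^{(5)}(4)] = 1/30240 × (-3.41411e-10 − (-0.0256348)) = 8.47710e-07.
Partial sum through k=3: 0.00746591.
k=4: B_{8}/(8)! × [f^{(7)}(30) − f^{(7)}(4)] = −1/1209600 × (-3.41411e-11 − (-0.144196)) = -1.19209e-07.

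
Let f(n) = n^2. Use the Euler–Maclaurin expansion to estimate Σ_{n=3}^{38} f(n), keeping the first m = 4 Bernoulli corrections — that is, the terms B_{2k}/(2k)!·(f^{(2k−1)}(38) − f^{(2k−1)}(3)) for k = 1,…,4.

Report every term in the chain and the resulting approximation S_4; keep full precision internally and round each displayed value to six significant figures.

The integral term ∫_3^38 x^2 dx = 18281.7.
Boundary: ½(f(3) + f(38)) = ½(9.00000 + 1444.00) = 726.500.
Running total after boundary: 19008.2.
k=1: B_{2}/(2)! × [f^{(1)}(38) − f^{(1)}(3)] = 1/12 × (76.0000 − 6.00000) = 5.83333.
After k=1: 19014.0.
k=2: B_{4}/(4)! × [f^{(3)}(38) − f^{(3)}(3)] = −1/720 × (0.00000 − 0.00000) = 0.00000.
After k=2: 19014.0.
k=3: B_{6}/(6)! × [f^{(5)}(38) − f^{(5)}(3)] = 1/30240 × (0.00000 − 0.00000) = 0.00000.
After k=3: 19014.0.
k=4: B_{8}/(8)! × [f^{(7)}(38) − f^{(7)}(3)] = −1/1209600 × (0.00000 − 0.00000) = 0.00000.

S_4 ≈ 19014.0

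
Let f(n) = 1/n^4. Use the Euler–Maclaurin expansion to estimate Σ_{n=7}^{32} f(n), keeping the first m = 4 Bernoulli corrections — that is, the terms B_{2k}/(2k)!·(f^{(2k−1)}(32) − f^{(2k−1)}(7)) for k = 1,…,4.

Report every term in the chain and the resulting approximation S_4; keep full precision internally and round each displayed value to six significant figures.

∫_7^32 1/x^4 dx evaluates to 0.000961645.
Endpoint term: (f(7) + f(32))/2 = (0.000416493 + 9.53674e-07)/2 = 0.000208723.
So far: 0.00117037.
Order-1 term: 1/12 · (-1.19209e-07 − (-0.000237996)) = 1.98231e-05.
Running total after k=1: 0.00119019.
Order-2 term: −1/720 · (-3.49246e-09 − (-0.000145712)) = -2.02373e-07.
Running total after k=2: 0.00118999.
Order-3 term: 1/30240 · (-1.90994e-10 − (-0.000166528)) = 5.50687e-09.
Running total after k=3: 0.00118999.
Order-4 term: −1/1209600 · (-1.67866e-11 − (-0.000305868)) = -2.52867e-10.

S_4 ≈ 0.00118999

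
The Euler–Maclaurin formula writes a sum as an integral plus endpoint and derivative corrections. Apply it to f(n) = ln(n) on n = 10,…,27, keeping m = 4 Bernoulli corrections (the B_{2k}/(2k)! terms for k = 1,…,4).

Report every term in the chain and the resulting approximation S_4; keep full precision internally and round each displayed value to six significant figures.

The integral term ∫_10^27 ln(x) dx = 48.9617.
½[f(10) + f(27)] = ½[2.30259 + 3.29584] = 2.79921.
So far: 51.7610.
Order-1 term: 1/12 · (0.0370370 − 0.100000) = -0.00524691.
After k=1: 51.7557.
Order-2 term: −1/720 · (0.000101611 − 0.00200000) = 2.63665e-06.
After k=2: 51.7557.
Order-3 term: 1/30240 · (1.67260e-06 − 0.000240000) = -7.88120e-09.
After k=3: 51.7557.
Order-4 term: −1/1209600 · (6.88313e-08 − 7.20000e-05) = 5.94669e-11.

S_4 ≈ 51.7557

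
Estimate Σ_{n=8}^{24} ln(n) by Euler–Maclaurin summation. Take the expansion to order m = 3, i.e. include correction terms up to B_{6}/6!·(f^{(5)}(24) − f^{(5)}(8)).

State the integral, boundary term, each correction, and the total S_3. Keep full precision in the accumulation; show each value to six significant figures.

S_3 ≈ 46.2596

Integral: ∫_8^24 ln(x) dx = 43.6378.
½[f(8) + f(24)] = ½[2.07944 + 3.17805] = 2.62875.
Integral + boundary = 46.2665.
Correction k=1: B_{2}/2! · (f^{(1)}(24) − f^{(1)}(8)) = 1/12 · (0.0416667 − 0.125000) = -0.00694444.
Running total after k=1: 46.2596.
Correction k=2: B_{4}/4! · (f^{(3)}(24) − f^{(3)}(8)) = −1/720 · (0.000144676 − 0.00390625) = 5.22441e-06.
Running total after k=2: 46.2596.
Correction k=3: B_{6}/6! · (f^{(5)}(24) − f^{(5)}(8)) = 1/30240 · (3.01408e-06 − 0.000732422) = -2.41206e-08.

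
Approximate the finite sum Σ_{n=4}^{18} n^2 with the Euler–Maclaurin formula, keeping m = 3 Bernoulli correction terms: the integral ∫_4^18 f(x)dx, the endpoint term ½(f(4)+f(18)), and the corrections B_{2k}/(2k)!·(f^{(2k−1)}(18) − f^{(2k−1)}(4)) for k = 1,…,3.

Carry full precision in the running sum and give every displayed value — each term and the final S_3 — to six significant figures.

Integral: ∫_4^18 x^2 dx = 1922.67.
Boundary: ½(f(4) + f(18)) = ½(16.0000 + 324.000) = 170.000.
Integral + boundary = 2092.67.
Order-1 term: 1/12 · (36.0000 − 8.00000) = 2.33333.
After k=1: 2095.00.
Order-2 term: −1/720 · (0.00000 − 0.00000) = 0.00000.
After k=2: 2095.00.
Order-3 term: 1/30240 · (0.00000 − 0.00000) = 0.00000.

S_3 ≈ 2095.00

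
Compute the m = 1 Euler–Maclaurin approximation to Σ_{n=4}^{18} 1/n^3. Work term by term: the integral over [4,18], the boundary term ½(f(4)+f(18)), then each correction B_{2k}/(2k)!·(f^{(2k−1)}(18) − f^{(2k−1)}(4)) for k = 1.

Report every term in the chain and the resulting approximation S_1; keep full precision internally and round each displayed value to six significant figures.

S_1 ≈ 0.0385792

The integral term ∫_4^18 1/x^3 dx = 0.0297068.
Boundary: ½(f(4) + f(18)) = ½(0.0156250 + 0.000171468) = 0.00789823.
So far: 0.0376050.
Correction k=1: B_{2}/2! · (f^{(1)}(18) − f^{(1)}(4)) = 1/12 · (-2.85780e-05 − (-0.0117188)) = 0.000974181.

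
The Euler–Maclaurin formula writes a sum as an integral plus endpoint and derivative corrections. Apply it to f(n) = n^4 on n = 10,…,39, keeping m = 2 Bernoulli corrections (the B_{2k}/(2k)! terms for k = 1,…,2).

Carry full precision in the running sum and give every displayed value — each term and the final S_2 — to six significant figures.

S_2 ≈ 1.92060e+07

Integral: ∫_10^39 x^4 dx = 1.80248e+07.
Endpoint term: (f(10) + f(39))/2 = (10000.0 + 2.31344e+06)/2 = 1.16172e+06.
Integral + boundary = 1.91866e+07.
Correction k=1: B_{2}/2! · (f^{(1)}(39) − f^{(1)}(10)) = 1/12 · (237276 − 4000.00) = 19439.7.
Partial sum through k=1: 1.92060e+07.
Correction k=2: B_{4}/4! · (f^{(3)}(39) − f^{(3)}(10)) = −1/720 · (936.000 − 240.000) = -0.966667.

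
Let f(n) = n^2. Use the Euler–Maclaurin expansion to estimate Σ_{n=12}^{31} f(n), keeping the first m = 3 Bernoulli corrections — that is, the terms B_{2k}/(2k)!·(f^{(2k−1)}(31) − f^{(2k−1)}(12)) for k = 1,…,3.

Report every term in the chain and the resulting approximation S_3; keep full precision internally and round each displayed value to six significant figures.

S_3 ≈ 9910.00

The integral term ∫_12^31 x^2 dx = 9354.33.
Endpoint term: (f(12) + f(31))/2 = (144.000 + 961.000)/2 = 552.500.
Integral + boundary = 9906.83.
Correction k=1: B_{2}/2! · (f^{(1)}(31) − f^{(1)}(12)) = 1/12 · (62.0000 − 24.0000) = 3.16667.
Running total after k=1: 9910.00.
Correction k=2: B_{4}/4! · (f^{(3)}(31) − f^{(3)}(12)) = −1/720 · (0.00000 − 0.00000) = 0.00000.
Running total after k=2: 9910.00.
Correction k=3: B_{6}/6! · (f^{(5)}(31) − f^{(5)}(12)) = 1/30240 · (0.00000 − 0.00000) = 0.00000.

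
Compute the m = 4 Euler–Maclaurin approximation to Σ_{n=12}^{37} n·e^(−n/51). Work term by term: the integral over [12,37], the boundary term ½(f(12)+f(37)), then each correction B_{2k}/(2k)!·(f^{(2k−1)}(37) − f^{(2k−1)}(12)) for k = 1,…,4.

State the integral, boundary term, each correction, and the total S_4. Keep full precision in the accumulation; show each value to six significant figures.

∫_12^37 x·e^(−x/51) dx evaluates to 366.774.
Endpoint term: (f(12) + f(37))/2 = (9.48406 + 17.9112)/2 = 13.6976.
Running total after boundary: 380.471.
Order-1 term: 1/12 · (0.132887 − 0.604376) = -0.0392908.
Running total after k=1: 380.432.
Order-2 term: −1/720 · (0.000423322 − 0.000840082) = 5.78833e-07.
Running total after k=2: 380.432.
Order-3 term: 1/30240 · (3.05865e-07 − 5.56632e-07) = -8.29258e-12.
Running total after k=3: 380.432.
Order-4 term: −1/1209600 · (1.72617e-10 − 3.03837e-10) = 1.08483e-16.

S_4 ≈ 380.432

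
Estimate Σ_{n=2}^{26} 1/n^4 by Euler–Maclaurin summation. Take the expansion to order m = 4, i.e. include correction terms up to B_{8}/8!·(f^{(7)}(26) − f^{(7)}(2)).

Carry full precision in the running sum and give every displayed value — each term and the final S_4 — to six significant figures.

S_4 ≈ 0.0822032

∫_2^26 1/x^4 dx evaluates to 0.0416477.
Boundary: ½(f(2) + f(26)) = ½(0.0625000 + 2.18830e-06) = 0.0312511.
Running total after boundary: 0.0728988.
Correction k=1: B_{2}/2! · (f^{(1)}(26) − f^{(1)}(2)) = 1/12 · (-3.36661e-07 − (-0.125000)) = 0.0104166.
Partial sum through k=1: 0.0833154.
Correction k=2: B_{4}/4! · (f^{(3)}(26) − f^{(3)}(2)) = −1/720 · (-1.49406e-08 − (-0.937500)) = -0.00130208.
Partial sum through k=2: 0.0820134.
Correction k=3: B_{6}/6! · (f^{(5)}(26) − f^{(5)}(2)) = 1/30240 · (-1.23768e-09 − (-13.1250)) = 0.000434028.
Partial sum through k=3: 0.0824474.
Correction k=4: B_{8}/8! · (f^{(7)}(26) − f^{(7)}(2)) = −1/1209600 · (-1.64780e-10 − (-295.312)) = -0.000244141.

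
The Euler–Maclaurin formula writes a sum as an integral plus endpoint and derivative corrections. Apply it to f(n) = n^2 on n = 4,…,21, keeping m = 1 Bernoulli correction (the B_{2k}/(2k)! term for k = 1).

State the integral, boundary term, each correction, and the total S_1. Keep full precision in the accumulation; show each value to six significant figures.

S_1 ≈ 3297.00

Integral: ∫_4^21 x^2 dx = 3065.67.
½[f(4) + f(21)] = ½[16.0000 + 441.000] = 228.500.
Integral + boundary = 3294.17.
Order-1 term: 1/12 · (42.0000 − 8.00000) = 2.83333.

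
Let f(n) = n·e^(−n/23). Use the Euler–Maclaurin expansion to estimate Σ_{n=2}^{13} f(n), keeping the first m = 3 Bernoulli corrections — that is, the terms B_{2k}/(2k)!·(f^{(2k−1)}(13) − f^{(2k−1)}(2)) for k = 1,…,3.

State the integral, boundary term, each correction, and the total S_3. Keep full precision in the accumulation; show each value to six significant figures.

S_3 ≈ 61.1734

∫_2^13 x·e^(−x/23) dx evaluates to 56.6123.
Boundary: ½(f(2) + f(13)) = ½(1.83343 + 7.38708) = 4.61025.
Running total after boundary: 61.2226.
Order-1 term: 1/12 · (0.247059 − 0.837002) = -0.0491619.
Running total after k=1: 61.1734.
Order-2 term: −1/720 · (0.00261537 − 0.00504808) = 3.37876e-06.
Running total after k=2: 61.1734.
Order-3 term: 1/30240 · (9.00513e-06 − 1.60944e-05) = -2.34433e-10.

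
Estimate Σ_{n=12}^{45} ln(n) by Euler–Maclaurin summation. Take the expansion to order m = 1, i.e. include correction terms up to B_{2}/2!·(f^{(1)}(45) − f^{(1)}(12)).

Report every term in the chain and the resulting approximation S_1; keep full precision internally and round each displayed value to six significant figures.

∫_12^45 ln(x) dx evaluates to 108.481.
½[f(12) + f(45)] = ½[2.48491 + 3.80666] = 3.14578.
So far: 111.627.
k=1: B_{2}/(2)! × [f^{(1)}(45) − f^{(1)}(12)] = 1/12 × (0.0222222 − 0.0833333) = -0.00509259.

S_1 ≈ 111.622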